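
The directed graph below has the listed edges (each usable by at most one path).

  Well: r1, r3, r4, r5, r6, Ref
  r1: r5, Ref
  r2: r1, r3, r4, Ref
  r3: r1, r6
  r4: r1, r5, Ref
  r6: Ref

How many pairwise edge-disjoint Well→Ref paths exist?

4

Assign every edge capacity 1; by Menger, the answer equals the max flow.
Path Well→Ref (+1); total 1.
Path Well→r1→Ref (+1); total 2.
Path Well→r4→Ref (+1); total 3.
Path Well→r6→Ref (+1); total 4.
No residual Well→Ref path; max flow = 4.
Certifying cut of size 4: {Well→Ref, Well→r4, r1→Ref, r6→Ref}.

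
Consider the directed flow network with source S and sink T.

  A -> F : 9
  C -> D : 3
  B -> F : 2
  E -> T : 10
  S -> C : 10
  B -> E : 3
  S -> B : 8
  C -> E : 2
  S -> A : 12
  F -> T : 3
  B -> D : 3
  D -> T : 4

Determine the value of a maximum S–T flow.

12

Augment S→A→F→T: bottleneck 3, flow now 3.
Augment S→B→D→T: bottleneck 3, flow now 6.
Augment S→B→E→T: bottleneck 3, flow now 9.
Augment S→C→D→T: bottleneck 1, flow now 10.
Augment S→C→E→T: bottleneck 2, flow now 12.
No augmenting path remains; maximum flow = 12.
In the residual graph, reachable from S: {S, A, B, C, D, F}.
Min-cut edges: B→E (3), C→E (2), D→T (4), F→T (3); capacity 3 + 2 + 4 + 3 = 12.
This cut is saturated, so no flow can exceed 12.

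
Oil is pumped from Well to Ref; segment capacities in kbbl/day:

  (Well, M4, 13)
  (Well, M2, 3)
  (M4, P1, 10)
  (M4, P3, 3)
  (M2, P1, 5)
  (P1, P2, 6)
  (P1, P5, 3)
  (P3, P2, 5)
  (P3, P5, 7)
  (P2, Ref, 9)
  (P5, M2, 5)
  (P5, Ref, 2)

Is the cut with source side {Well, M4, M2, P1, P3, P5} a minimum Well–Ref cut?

No — its capacity is 13, but the minimum cut has capacity 11.

Given cut capacity: 6 + 5 + 2 = 13.
Augment Well→M4→P1→P2→Ref: bottleneck 6, flow now 6.
Augment Well→M4→P1→P5→Ref: bottleneck 2, flow now 8.
Augment Well→M4→P3→P2→Ref: bottleneck 3, flow now 11.
No augmenting path remains; maximum flow = 11.
In the residual graph, reachable from Well: {Well, M4, M2, P1, P5}.
Min-cut edges: M4→P3 (3), P1→P2 (6), P5→Ref (2); capacity 3 + 6 + 2 = 11.
Cut capacity 13 exceeds the max flow 11, so it is not minimum.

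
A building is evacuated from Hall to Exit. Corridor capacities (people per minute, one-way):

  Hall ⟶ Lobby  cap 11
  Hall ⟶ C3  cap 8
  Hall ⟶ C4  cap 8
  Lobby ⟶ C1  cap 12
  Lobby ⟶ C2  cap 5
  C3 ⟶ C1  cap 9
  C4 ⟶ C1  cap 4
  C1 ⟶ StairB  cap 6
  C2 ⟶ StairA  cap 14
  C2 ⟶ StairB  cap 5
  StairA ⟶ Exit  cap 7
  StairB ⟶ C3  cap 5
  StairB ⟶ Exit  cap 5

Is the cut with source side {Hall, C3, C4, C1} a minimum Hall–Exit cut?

No — its capacity is 17, but the minimum cut has capacity 10.

Given cut capacity: 11 + 6 = 17.
Augment Hall→Lobby→C1→StairB→Exit: bottleneck 5, flow now 5.
Augment Hall→Lobby→C2→StairA→Exit: bottleneck 5, flow now 10.
No augmenting path remains; maximum flow = 10.
In the residual graph, reachable from Hall: {Hall, Lobby, C3, C4, C1, StairB}.
Min-cut edges: Lobby→C2 (5), StairB→Exit (5); capacity 5 + 5 = 10.
Cut capacity 17 exceeds the max flow 10, so it is not minimum.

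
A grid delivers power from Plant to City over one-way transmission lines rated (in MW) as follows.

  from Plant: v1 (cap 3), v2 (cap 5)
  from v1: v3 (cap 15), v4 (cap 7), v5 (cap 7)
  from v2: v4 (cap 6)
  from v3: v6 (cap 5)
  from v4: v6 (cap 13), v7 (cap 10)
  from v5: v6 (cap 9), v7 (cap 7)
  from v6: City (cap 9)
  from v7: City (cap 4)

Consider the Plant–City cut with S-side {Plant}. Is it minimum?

Yes — it is a minimum cut (capacity 8).

Given cut capacity: 3 + 5 = 8.
Augment Plant→v1→v3→v6→City: bottleneck 3, flow now 3.
Augment Plant→v2→v4→v6→City: bottleneck 5, flow now 8.
No augmenting path remains; maximum flow = 8.
Cut capacity 8 equals the max flow, so it is a minimum cut.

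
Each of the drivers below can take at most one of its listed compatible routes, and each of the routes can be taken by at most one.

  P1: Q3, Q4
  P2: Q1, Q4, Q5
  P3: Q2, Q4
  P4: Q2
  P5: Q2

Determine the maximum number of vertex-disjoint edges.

Unit-capacity flow: source→left, listed edges, right→sink; max matching = max flow.
Augmenting path P1→Q3 (+1); matched 1.
Augmenting path P2→Q1 (+1); matched 2.
Augmenting path P3→Q2 (+1); matched 3.
Augmenting path P4→Q2→P3→Q4 (+1); matched 4.
No augmenting path remains; maximum matching = 4.
König certificate: {P1, P2, P3, Q2} is a vertex cover of size 4 (every listed pair touches it), so no matching can be larger.

4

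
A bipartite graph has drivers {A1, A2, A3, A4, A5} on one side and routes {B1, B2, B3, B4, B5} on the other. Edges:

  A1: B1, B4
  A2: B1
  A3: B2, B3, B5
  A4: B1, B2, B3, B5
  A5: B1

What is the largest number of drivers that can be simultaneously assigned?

4

Unit-capacity flow: source→left, listed edges, right→sink; max matching = max flow.
Augmenting path A1→B1 (+1); matched 1.
Augmenting path A3→B2 (+1); matched 2.
Augmenting path A4→B3 (+1); matched 3.
Augmenting path A2→B1→A1→B4 (+1); matched 4.
No augmenting path remains; maximum matching = 4.
König certificate: {A1, A3, A4, B1} is a vertex cover of size 4 (every listed pair touches it), so no matching can be larger.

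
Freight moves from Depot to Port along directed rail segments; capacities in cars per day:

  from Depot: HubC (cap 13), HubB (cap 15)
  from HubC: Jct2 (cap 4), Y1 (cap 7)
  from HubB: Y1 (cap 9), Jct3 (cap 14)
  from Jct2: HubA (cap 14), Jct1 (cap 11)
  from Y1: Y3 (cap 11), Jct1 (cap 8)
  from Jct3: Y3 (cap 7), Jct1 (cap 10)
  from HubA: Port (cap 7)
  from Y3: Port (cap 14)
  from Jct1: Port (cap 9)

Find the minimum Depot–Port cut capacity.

26

Augment Depot→HubC→Jct2→HubA→Port: bottleneck 4, flow now 4.
Augment Depot→HubC→Y1→Y3→Port: bottleneck 7, flow now 11.
Augment Depot→HubB→Y1→Y3→Port: bottleneck 4, flow now 15.
Augment Depot→HubB→Y1→Jct1→Port: bottleneck 5, flow now 20.
Augment Depot→HubB→Jct3→Y3→Port: bottleneck 3, flow now 23.
Augment Depot→HubB→Jct3→Jct1→Port: bottleneck 3, flow now 26.
No augmenting path remains; maximum flow = 26.
By max-flow min-cut, the minimum cut capacity equals the max flow.
In the residual graph, reachable from Depot: {Depot, HubC}.
Min-cut edges: Depot→HubB (15), HubC→Jct2 (4), HubC→Y1 (7); capacity 15 + 4 + 7 = 26.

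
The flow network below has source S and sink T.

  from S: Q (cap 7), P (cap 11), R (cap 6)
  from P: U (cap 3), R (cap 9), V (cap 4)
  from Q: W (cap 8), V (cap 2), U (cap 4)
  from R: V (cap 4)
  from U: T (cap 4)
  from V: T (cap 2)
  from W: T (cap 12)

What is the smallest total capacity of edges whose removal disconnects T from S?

Augment S→P→U→T: bottleneck 3, flow now 3.
Augment S→P→V→T: bottleneck 2, flow now 5.
Augment S→Q→U→T: bottleneck 1, flow now 6.
Augment S→Q→W→T: bottleneck 6, flow now 12.
No augmenting path remains; maximum flow = 12.
By max-flow min-cut, the minimum cut capacity equals the max flow.
In the residual graph, reachable from S: {S, P, R, V}.
Min-cut edges: S→Q (7), P→U (3), V→T (2); capacity 7 + 3 + 2 = 12.

12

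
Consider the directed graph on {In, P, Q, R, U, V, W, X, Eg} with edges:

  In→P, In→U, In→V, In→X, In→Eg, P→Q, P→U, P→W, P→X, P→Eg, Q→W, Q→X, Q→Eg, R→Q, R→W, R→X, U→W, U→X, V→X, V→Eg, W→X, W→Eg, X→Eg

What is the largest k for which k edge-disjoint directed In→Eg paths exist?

5

Assign every edge capacity 1; by Menger, the answer equals the max flow.
Path In→Eg (+1); total 1.
Path In→P→Eg (+1); total 2.
Path In→V→Eg (+1); total 3.
Path In→X→Eg (+1); total 4.
Path In→U→W→Eg (+1); total 5.
No residual In→Eg path; max flow = 5.
Certifying cut of size 5: {In→Eg, In→P, In→U, In→V, In→X}.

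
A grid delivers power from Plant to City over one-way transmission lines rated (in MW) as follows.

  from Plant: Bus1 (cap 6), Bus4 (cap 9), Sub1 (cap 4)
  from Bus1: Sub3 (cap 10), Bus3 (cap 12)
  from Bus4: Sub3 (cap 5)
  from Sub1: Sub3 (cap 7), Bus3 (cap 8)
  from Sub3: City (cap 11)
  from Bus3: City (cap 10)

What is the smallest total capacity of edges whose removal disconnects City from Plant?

15

Augment Plant→Bus1→Sub3→City: bottleneck 6, flow now 6.
Augment Plant→Bus4→Sub3→City: bottleneck 5, flow now 11.
Augment Plant→Sub1→Bus3→City: bottleneck 4, flow now 15.
No augmenting path remains; maximum flow = 15.
By max-flow min-cut, the minimum cut capacity equals the max flow.
In the residual graph, reachable from Plant: {Plant, Bus4}.
Min-cut edges: Plant→Bus1 (6), Plant→Sub1 (4), Bus4→Sub3 (5); capacity 6 + 4 + 5 = 15.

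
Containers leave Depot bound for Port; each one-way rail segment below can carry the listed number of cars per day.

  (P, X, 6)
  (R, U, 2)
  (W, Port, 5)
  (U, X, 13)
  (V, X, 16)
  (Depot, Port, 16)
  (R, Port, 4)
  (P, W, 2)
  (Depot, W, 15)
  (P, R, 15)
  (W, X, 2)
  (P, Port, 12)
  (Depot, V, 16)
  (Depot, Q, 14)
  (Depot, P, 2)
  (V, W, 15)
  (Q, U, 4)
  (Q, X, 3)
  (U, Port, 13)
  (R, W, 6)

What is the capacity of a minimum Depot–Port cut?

Augment Depot→Port: bottleneck 16, flow now 16.
Augment Depot→P→Port: bottleneck 2, flow now 18.
Augment Depot→W→Port: bottleneck 5, flow now 23.
Augment Depot→Q→U→Port: bottleneck 4, flow now 27.
No augmenting path remains; maximum flow = 27.
By max-flow min-cut, the minimum cut capacity equals the max flow.
In the residual graph, reachable from Depot: {Depot, Q, V, W, X}.
Min-cut edges: Depot→P (2), Depot→Port (16), Q→U (4), W→Port (5); capacity 2 + 16 + 4 + 5 = 27.

27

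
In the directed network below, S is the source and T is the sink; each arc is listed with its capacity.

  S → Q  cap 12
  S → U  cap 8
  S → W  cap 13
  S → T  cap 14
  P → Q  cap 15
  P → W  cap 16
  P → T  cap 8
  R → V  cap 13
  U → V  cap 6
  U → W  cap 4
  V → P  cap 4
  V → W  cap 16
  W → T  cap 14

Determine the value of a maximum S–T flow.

Augment S→T: bottleneck 14, flow now 14.
Augment S→W→T: bottleneck 13, flow now 27.
Augment S→U→W→T: bottleneck 1, flow now 28.
Augment S→U→V→P→T: bottleneck 4, flow now 32.
No augmenting path remains; maximum flow = 32.
In the residual graph, reachable from S: {S, Q, U, V, W}.
Min-cut edges: S→T (14), V→P (4), W→T (14); capacity 14 + 4 + 14 = 32.
This cut is saturated, so no flow can exceed 32.

32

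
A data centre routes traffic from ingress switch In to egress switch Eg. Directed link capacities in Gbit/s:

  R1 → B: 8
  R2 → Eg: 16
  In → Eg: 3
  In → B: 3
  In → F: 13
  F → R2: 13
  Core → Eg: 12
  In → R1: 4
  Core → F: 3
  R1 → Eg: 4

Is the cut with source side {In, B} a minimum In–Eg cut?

Given cut capacity: 13 + 4 + 3 = 20.
Augment In→Eg: bottleneck 3, flow now 3.
Augment In→R1→Eg: bottleneck 4, flow now 7.
Augment In→F→R2→Eg: bottleneck 13, flow now 20.
No augmenting path remains; maximum flow = 20.
Cut capacity 20 equals the max flow, so it is a minimum cut.

Yes — it is a minimum cut (capacity 20).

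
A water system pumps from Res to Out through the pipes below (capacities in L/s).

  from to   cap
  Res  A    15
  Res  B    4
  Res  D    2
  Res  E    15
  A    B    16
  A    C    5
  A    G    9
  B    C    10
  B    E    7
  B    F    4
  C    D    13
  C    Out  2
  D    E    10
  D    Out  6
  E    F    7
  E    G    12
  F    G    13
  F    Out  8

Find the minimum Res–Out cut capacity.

16

Augment Res→D→Out: bottleneck 2, flow now 2.
Augment Res→A→C→Out: bottleneck 2, flow now 4.
Augment Res→B→F→Out: bottleneck 4, flow now 8.
Augment Res→E→F→Out: bottleneck 4, flow now 12.
Augment Res→A→C→D→Out: bottleneck 3, flow now 15.
Augment Res→A→B→C→D→Out: bottleneck 1, flow now 16.
No augmenting path remains; maximum flow = 16.
By max-flow min-cut, the minimum cut capacity equals the max flow.
In the residual graph, reachable from Res: {Res, A, B, C, D, E, F, G}.
Min-cut edges: C→Out (2), D→Out (6), F→Out (8); capacity 2 + 6 + 8 = 16.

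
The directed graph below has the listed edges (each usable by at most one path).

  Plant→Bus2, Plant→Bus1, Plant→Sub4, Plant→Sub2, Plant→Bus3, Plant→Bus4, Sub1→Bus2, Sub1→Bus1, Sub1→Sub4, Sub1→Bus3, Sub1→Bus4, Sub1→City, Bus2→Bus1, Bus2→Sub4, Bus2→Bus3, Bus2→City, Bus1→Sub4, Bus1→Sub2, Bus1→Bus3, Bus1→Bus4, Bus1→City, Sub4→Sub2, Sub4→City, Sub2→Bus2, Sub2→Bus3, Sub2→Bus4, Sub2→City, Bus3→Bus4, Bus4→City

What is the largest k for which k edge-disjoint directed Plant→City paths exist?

5

Assign every edge capacity 1; by Menger, the answer equals the max flow.
Path Plant→Bus2→City (+1); total 1.
Path Plant→Bus1→City (+1); total 2.
Path Plant→Sub4→City (+1); total 3.
Path Plant→Sub2→City (+1); total 4.
Path Plant→Bus4→City (+1); total 5.
No residual Plant→City path; max flow = 5.
Certifying cut of size 5: {Bus4→City, Plant→Bus1, Plant→Bus2, Plant→Sub2, Plant→Sub4}.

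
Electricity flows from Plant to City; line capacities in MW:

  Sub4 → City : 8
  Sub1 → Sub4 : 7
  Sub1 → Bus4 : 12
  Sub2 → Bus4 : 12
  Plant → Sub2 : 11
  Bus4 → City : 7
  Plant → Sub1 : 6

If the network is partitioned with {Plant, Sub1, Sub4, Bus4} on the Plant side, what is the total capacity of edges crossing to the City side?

Edges leaving {Plant, Sub1, Sub4, Bus4}: Plant→Sub2 (11), Sub4→City (8), Bus4→City (7).
Cut capacity = 11 + 8 + 7 = 26.

26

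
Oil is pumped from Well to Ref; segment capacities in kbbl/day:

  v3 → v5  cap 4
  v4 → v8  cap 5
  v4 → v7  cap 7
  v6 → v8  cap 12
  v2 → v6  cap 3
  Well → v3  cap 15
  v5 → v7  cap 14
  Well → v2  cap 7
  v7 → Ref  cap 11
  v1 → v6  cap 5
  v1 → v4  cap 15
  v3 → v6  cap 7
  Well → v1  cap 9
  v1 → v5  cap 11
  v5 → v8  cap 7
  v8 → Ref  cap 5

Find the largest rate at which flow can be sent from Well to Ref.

Augment Well→v1→v4→v7→Ref: bottleneck 7, flow now 7.
Augment Well→v1→v4→v8→Ref: bottleneck 2, flow now 9.
Augment Well→v2→v6→v8→Ref: bottleneck 3, flow now 12.
Augment Well→v3→v5→v7→Ref: bottleneck 4, flow now 16.
No augmenting path remains; maximum flow = 16.
In the residual graph, reachable from Well: {Well, v1, v2, v3, v4, v5, v6, v7, v8}.
Min-cut edges: v7→Ref (11), v8→Ref (5); capacity 11 + 5 = 16.
This cut is saturated, so no flow can exceed 16.

16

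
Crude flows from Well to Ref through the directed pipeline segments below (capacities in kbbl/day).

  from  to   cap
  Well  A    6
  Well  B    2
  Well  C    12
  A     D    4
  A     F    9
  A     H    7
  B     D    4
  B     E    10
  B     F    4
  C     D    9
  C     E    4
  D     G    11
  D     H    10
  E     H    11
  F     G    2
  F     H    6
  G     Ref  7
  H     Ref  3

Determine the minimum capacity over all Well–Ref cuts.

10

Augment Well→A→H→Ref: bottleneck 3, flow now 3.
Augment Well→A→D→G→Ref: bottleneck 3, flow now 6.
Augment Well→B→D→G→Ref: bottleneck 2, flow now 8.
Augment Well→C→D→G→Ref: bottleneck 2, flow now 10.
No augmenting path remains; maximum flow = 10.
By max-flow min-cut, the minimum cut capacity equals the max flow.
In the residual graph, reachable from Well: {Well, A, B, C, D, E, F, G, H}.
Min-cut edges: G→Ref (7), H→Ref (3); capacity 7 + 3 = 10.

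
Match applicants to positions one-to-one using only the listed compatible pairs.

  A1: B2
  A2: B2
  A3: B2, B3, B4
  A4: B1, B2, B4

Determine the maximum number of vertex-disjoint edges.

Unit-capacity flow: source→left, listed edges, right→sink; max matching = max flow.
Augmenting path A1→B2 (+1); matched 1.
Augmenting path A3→B3 (+1); matched 2.
Augmenting path A4→B1 (+1); matched 3.
No augmenting path remains; maximum matching = 3.
König certificate: {A3, A4, B2} is a vertex cover of size 3 (every listed pair touches it), so no matching can be larger.

3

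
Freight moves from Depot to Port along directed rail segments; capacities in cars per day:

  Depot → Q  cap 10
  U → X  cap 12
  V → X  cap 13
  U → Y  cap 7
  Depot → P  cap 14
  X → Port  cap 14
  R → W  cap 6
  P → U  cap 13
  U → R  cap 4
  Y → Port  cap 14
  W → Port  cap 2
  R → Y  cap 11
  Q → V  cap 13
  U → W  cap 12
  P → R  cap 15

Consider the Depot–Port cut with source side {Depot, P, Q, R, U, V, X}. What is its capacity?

Edges leaving {Depot, P, Q, R, U, V, X}: R→W (6), R→Y (11), U→W (12), U→Y (7), X→Port (14).
Cut capacity = 6 + 11 + 12 + 7 + 14 = 50.

50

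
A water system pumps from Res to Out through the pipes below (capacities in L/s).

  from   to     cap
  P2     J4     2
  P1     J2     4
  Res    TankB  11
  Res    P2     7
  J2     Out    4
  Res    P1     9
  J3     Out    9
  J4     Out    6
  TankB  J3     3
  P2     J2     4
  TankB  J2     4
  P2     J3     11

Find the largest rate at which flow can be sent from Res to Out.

14

Augment Res→TankB→J2→Out: bottleneck 4, flow now 4.
Augment Res→TankB→J3→Out: bottleneck 3, flow now 7.
Augment Res→P2→J3→Out: bottleneck 6, flow now 13.
Augment Res→P2→J4→Out: bottleneck 1, flow now 14.
No augmenting path remains; maximum flow = 14.
In the residual graph, reachable from Res: {Res, TankB, P1, J2}.
Min-cut edges: Res→P2 (7), TankB→J3 (3), J2→Out (4); capacity 7 + 3 + 4 = 14.
This cut is saturated, so no flow can exceed 14.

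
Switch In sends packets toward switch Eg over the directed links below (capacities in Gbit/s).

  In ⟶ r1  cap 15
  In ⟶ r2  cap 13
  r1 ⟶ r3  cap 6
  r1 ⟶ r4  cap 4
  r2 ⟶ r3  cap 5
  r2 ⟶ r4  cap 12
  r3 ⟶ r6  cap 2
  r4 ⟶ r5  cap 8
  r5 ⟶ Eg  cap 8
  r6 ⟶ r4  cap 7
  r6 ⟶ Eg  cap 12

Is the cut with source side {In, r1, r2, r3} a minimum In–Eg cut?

No — its capacity is 18, but the minimum cut has capacity 10.

Given cut capacity: 4 + 12 + 2 = 18.
Augment In→r1→r3→r6→Eg: bottleneck 2, flow now 2.
Augment In→r1→r4→r5→Eg: bottleneck 4, flow now 6.
Augment In→r2→r4→r5→Eg: bottleneck 4, flow now 10.
No augmenting path remains; maximum flow = 10.
In the residual graph, reachable from In: {In, r1, r2, r3, r4}.
Min-cut edges: r3→r6 (2), r4→r5 (8); capacity 2 + 8 = 10.
Cut capacity 18 exceeds the max flow 10, so it is not minimum.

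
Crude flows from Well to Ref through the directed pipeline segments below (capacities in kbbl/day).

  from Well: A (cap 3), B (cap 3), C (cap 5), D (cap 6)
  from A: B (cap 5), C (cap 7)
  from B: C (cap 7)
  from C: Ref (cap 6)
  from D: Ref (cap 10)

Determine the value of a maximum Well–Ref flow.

Augment Well→C→Ref: bottleneck 5, flow now 5.
Augment Well→D→Ref: bottleneck 6, flow now 11.
Augment Well→A→C→Ref: bottleneck 1, flow now 12.
No augmenting path remains; maximum flow = 12.
In the residual graph, reachable from Well: {Well, A, B, C}.
Min-cut edges: Well→D (6), C→Ref (6); capacity 6 + 6 = 12.
This cut is saturated, so no flow can exceed 12.

12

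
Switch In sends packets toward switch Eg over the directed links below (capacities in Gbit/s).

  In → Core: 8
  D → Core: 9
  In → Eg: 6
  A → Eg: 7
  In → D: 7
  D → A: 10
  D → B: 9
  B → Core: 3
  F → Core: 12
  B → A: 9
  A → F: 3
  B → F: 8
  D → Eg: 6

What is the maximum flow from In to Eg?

13

Augment In→Eg: bottleneck 6, flow now 6.
Augment In→D→Eg: bottleneck 6, flow now 12.
Augment In→D→A→Eg: bottleneck 1, flow now 13.
No augmenting path remains; maximum flow = 13.
In the residual graph, reachable from In: {In, Core}.
Min-cut edges: In→D (7), In→Eg (6); capacity 7 + 6 = 13.
This cut is saturated, so no flow can exceed 13.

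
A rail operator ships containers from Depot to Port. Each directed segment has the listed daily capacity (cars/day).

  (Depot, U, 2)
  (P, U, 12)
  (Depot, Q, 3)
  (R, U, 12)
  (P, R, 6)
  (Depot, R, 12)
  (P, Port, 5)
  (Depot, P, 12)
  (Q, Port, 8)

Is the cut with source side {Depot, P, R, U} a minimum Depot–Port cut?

Yes — it is a minimum cut (capacity 8).

Given cut capacity: 3 + 5 = 8.
Augment Depot→P→Port: bottleneck 5, flow now 5.
Augment Depot→Q→Port: bottleneck 3, flow now 8.
No augmenting path remains; maximum flow = 8.
Cut capacity 8 equals the max flow, so it is a minimum cut.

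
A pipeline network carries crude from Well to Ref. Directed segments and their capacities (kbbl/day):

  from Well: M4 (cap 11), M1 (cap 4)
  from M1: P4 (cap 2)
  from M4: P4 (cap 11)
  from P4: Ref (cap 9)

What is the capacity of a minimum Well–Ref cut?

Augment Well→M1→P4→Ref: bottleneck 2, flow now 2.
Augment Well→M4→P4→Ref: bottleneck 7, flow now 9.
No augmenting path remains; maximum flow = 9.
By max-flow min-cut, the minimum cut capacity equals the max flow.
In the residual graph, reachable from Well: {Well, M1, M4, P4}.
Min-cut edges: P4→Ref (9); capacity 9 = 9.

9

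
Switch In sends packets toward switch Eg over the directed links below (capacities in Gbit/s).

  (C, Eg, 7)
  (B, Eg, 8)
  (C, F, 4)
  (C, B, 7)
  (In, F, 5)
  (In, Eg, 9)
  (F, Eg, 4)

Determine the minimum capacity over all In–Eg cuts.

13

Augment In→Eg: bottleneck 9, flow now 9.
Augment In→F→Eg: bottleneck 4, flow now 13.
No augmenting path remains; maximum flow = 13.
By max-flow min-cut, the minimum cut capacity equals the max flow.
In the residual graph, reachable from In: {In, F}.
Min-cut edges: In→Eg (9), F→Eg (4); capacity 9 + 4 = 13.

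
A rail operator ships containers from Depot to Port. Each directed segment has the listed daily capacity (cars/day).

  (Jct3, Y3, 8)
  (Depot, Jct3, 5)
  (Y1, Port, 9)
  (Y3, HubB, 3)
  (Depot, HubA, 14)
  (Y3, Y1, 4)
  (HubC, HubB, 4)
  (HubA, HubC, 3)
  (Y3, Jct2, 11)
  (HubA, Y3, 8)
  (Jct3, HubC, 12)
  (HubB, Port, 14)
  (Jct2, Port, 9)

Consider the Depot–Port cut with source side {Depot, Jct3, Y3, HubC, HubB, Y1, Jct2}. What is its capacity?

46

Edges leaving {Depot, Jct3, Y3, HubC, HubB, Y1, Jct2}: Depot→HubA (14), HubB→Port (14), Y1→Port (9), Jct2→Port (9).
Cut capacity = 14 + 14 + 9 + 9 = 46.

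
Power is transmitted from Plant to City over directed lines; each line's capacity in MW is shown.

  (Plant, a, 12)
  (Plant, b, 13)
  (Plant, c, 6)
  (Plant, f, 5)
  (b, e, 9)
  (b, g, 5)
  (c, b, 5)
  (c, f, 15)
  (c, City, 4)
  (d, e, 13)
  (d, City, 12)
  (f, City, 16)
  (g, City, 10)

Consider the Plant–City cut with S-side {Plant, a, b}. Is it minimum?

No — its capacity is 25, but the minimum cut has capacity 16.

Given cut capacity: 6 + 5 + 9 + 5 = 25.
Augment Plant→c→City: bottleneck 4, flow now 4.
Augment Plant→f→City: bottleneck 5, flow now 9.
Augment Plant→b→g→City: bottleneck 5, flow now 14.
Augment Plant→c→f→City: bottleneck 2, flow now 16.
No augmenting path remains; maximum flow = 16.
In the residual graph, reachable from Plant: {Plant, a, b, e}.
Min-cut edges: Plant→c (6), Plant→f (5), b→g (5); capacity 6 + 5 + 5 = 16.
Cut capacity 25 exceeds the max flow 16, so it is not minimum.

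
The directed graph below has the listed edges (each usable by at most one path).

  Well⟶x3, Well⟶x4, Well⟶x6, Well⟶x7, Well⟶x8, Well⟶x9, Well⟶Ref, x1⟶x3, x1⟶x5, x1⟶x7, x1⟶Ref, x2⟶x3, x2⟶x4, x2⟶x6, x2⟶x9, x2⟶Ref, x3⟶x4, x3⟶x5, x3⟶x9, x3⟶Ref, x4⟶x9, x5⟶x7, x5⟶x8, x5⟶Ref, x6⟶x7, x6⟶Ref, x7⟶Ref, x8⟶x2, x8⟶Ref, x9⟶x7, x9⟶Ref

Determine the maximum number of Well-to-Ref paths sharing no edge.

6

Assign every edge capacity 1; by Menger, the answer equals the max flow.
Path Well→Ref (+1); total 1.
Path Well→x3→Ref (+1); total 2.
Path Well→x6→Ref (+1); total 3.
Path Well→x7→Ref (+1); total 4.
Path Well→x8→Ref (+1); total 5.
Path Well→x9→Ref (+1); total 6.
No residual Well→Ref path; max flow = 6.
Certifying cut of size 6: {Well→Ref, Well→x3, Well→x6, Well→x8, x7→Ref, x9→Ref}.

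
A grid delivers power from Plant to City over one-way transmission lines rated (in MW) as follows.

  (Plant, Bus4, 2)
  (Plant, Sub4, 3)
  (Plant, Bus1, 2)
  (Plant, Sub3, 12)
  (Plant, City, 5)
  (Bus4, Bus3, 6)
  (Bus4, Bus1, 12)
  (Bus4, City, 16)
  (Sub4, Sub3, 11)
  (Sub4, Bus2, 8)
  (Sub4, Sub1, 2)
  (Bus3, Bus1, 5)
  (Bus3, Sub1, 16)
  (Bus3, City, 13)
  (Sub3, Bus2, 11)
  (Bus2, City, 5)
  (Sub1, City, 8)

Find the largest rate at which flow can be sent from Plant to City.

14

Augment Plant→City: bottleneck 5, flow now 5.
Augment Plant→Bus4→City: bottleneck 2, flow now 7.
Augment Plant→Sub4→Bus2→City: bottleneck 3, flow now 10.
Augment Plant→Sub3→Bus2→City: bottleneck 2, flow now 12.
Augment Plant→Sub3→Bus2→Sub4→Sub1→City: bottleneck 2, flow now 14. (uses reverse residual edge)
No augmenting path remains; maximum flow = 14.
In the residual graph, reachable from Plant: {Plant, Sub4, Bus1, Sub3, Bus2}.
Min-cut edges: Plant→Bus4 (2), Plant→City (5), Sub4→Sub1 (2), Bus2→City (5); capacity 2 + 5 + 2 + 5 = 14.
This cut is saturated, so no flow can exceed 14.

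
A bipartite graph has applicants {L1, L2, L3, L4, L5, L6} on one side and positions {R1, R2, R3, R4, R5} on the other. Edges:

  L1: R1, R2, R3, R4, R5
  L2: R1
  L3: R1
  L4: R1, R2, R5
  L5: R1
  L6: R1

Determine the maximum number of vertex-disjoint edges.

Unit-capacity flow: source→left, listed edges, right→sink; max matching = max flow.
Augmenting path L1→R1 (+1); matched 1.
Augmenting path L4→R2 (+1); matched 2.
Augmenting path L2→R1→L1→R3 (+1); matched 3.
No augmenting path remains; maximum matching = 3.
König certificate: {L1, L4, R1} is a vertex cover of size 3 (every listed pair touches it), so no matching can be larger.

3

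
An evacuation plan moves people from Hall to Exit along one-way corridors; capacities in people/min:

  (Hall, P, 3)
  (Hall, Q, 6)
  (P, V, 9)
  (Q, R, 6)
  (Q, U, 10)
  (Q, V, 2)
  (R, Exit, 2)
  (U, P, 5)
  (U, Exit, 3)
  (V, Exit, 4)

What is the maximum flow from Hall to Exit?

9

Augment Hall→P→V→Exit: bottleneck 3, flow now 3.
Augment Hall→Q→R→Exit: bottleneck 2, flow now 5.
Augment Hall→Q→U→Exit: bottleneck 3, flow now 8.
Augment Hall→Q→V→Exit: bottleneck 1, flow now 9.
No augmenting path remains; maximum flow = 9.
In the residual graph, reachable from Hall: {Hall}.
Min-cut edges: Hall→P (3), Hall→Q (6); capacity 3 + 6 = 9.
This cut is saturated, so no flow can exceed 9.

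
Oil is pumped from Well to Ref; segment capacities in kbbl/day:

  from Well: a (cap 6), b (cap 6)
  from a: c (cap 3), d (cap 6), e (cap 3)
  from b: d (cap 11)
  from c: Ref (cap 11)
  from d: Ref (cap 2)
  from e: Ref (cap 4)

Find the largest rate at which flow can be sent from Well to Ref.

Augment Well→a→c→Ref: bottleneck 3, flow now 3.
Augment Well→a→d→Ref: bottleneck 2, flow now 5.
Augment Well→a→e→Ref: bottleneck 1, flow now 6.
Augment Well→b→d→a→e→Ref: bottleneck 2, flow now 8. (uses reverse residual edge)
No augmenting path remains; maximum flow = 8.
In the residual graph, reachable from Well: {Well, b, d}.
Min-cut edges: Well→a (6), d→Ref (2); capacity 6 + 2 = 8.
This cut is saturated, so no flow can exceed 8.

8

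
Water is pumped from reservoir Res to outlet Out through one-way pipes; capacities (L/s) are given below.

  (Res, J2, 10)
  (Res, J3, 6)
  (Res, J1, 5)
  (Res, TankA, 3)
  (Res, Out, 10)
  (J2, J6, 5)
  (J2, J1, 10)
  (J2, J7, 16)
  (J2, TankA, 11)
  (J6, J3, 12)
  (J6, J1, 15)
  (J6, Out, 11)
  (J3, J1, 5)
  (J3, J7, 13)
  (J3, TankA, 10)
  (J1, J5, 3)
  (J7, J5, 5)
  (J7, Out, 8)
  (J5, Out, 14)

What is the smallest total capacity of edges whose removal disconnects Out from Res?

Augment Res→Out: bottleneck 10, flow now 10.
Augment Res→J2→J6→Out: bottleneck 5, flow now 15.
Augment Res→J2→J7→Out: bottleneck 5, flow now 20.
Augment Res→J3→J7→Out: bottleneck 3, flow now 23.
Augment Res→J1→J5→Out: bottleneck 3, flow now 26.
Augment Res→J3→J7→J5→Out: bottleneck 3, flow now 29.
No augmenting path remains; maximum flow = 29.
By max-flow min-cut, the minimum cut capacity equals the max flow.
In the residual graph, reachable from Res: {Res, J1, TankA}.
Min-cut edges: Res→J2 (10), Res→J3 (6), Res→Out (10), J1→J5 (3); capacity 10 + 6 + 10 + 3 = 29.

29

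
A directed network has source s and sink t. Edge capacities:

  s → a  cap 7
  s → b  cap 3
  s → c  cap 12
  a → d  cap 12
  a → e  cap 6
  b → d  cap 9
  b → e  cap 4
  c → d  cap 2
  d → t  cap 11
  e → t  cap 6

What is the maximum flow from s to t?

12

Augment s→a→d→t: bottleneck 7, flow now 7.
Augment s→b→d→t: bottleneck 3, flow now 10.
Augment s→c→d→t: bottleneck 1, flow now 11.
Augment s→c→d→a→e→t: bottleneck 1, flow now 12. (uses reverse residual edge)
No augmenting path remains; maximum flow = 12.
In the residual graph, reachable from s: {s, c}.
Min-cut edges: s→a (7), s→b (3), c→d (2); capacity 7 + 3 + 2 = 12.
This cut is saturated, so no flow can exceed 12.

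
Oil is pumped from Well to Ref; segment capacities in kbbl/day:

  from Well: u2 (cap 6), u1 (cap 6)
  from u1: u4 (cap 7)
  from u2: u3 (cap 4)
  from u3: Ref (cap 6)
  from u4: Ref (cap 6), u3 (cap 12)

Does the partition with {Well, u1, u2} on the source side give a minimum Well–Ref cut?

Given cut capacity: 7 + 4 = 11.
Augment Well→u1→u4→Ref: bottleneck 6, flow now 6.
Augment Well→u2→u3→Ref: bottleneck 4, flow now 10.
No augmenting path remains; maximum flow = 10.
In the residual graph, reachable from Well: {Well, u2}.
Min-cut edges: Well→u1 (6), u2→u3 (4); capacity 6 + 4 = 10.
Cut capacity 11 exceeds the max flow 10, so it is not minimum.

No — its capacity is 11, but the minimum cut has capacity 10.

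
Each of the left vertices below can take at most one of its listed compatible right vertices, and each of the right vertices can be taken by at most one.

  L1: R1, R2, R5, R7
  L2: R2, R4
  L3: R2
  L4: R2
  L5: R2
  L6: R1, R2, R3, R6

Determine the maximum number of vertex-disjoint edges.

4

Unit-capacity flow: source→left, listed edges, right→sink; max matching = max flow.
Augmenting path L1→R1 (+1); matched 1.
Augmenting path L2→R2 (+1); matched 2.
Augmenting path L6→R3 (+1); matched 3.
Augmenting path L3→R2→L2→R4 (+1); matched 4.
No augmenting path remains; maximum matching = 4.
König certificate: {L1, L2, L6, R2} is a vertex cover of size 4 (every listed pair touches it), so no matching can be larger.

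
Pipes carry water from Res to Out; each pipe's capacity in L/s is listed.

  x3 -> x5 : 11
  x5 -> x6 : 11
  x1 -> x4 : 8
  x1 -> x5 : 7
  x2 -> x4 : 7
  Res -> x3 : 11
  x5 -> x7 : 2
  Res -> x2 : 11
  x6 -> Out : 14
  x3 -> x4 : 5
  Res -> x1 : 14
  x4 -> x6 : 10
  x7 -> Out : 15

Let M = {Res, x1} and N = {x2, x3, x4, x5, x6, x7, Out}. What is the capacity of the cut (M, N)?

37

Edges leaving {Res, x1}: Res→x2 (11), Res→x3 (11), x1→x4 (8), x1→x5 (7).
Cut capacity = 11 + 11 + 8 + 7 = 37.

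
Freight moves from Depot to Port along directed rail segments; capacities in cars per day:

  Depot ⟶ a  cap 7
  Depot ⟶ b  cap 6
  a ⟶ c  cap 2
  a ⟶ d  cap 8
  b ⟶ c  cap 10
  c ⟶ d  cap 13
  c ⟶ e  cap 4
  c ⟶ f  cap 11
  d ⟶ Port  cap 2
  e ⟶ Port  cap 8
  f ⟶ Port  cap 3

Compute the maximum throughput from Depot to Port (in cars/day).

Augment Depot→a→d→Port: bottleneck 2, flow now 2.
Augment Depot→a→c→e→Port: bottleneck 2, flow now 4.
Augment Depot→b→c→e→Port: bottleneck 2, flow now 6.
Augment Depot→b→c→f→Port: bottleneck 3, flow now 9.
No augmenting path remains; maximum flow = 9.
In the residual graph, reachable from Depot: {Depot, a, b, c, d, f}.
Min-cut edges: c→e (4), d→Port (2), f→Port (3); capacity 4 + 2 + 3 = 9.
This cut is saturated, so no flow can exceed 9.

9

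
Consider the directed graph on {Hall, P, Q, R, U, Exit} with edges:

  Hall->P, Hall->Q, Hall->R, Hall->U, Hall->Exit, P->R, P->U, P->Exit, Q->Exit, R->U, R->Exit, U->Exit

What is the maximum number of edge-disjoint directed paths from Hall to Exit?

5

Assign every edge capacity 1; by Menger, the answer equals the max flow.
Path Hall→Exit (+1); total 1.
Path Hall→P→Exit (+1); total 2.
Path Hall→Q→Exit (+1); total 3.
Path Hall→R→Exit (+1); total 4.
Path Hall→U→Exit (+1); total 5.
No residual Hall→Exit path; max flow = 5.
Certifying cut of size 5: {Hall→Exit, Hall→P, Hall→Q, Hall→R, Hall→U}.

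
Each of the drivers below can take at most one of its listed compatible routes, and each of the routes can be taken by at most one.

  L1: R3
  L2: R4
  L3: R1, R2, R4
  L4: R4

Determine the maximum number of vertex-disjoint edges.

Unit-capacity flow: source→left, listed edges, right→sink; max matching = max flow.
Augmenting path L1→R3 (+1); matched 1.
Augmenting path L2→R4 (+1); matched 2.
Augmenting path L3→R1 (+1); matched 3.
No augmenting path remains; maximum matching = 3.
König certificate: {L1, L3, R4} is a vertex cover of size 3 (every listed pair touches it), so no matching can be larger.

3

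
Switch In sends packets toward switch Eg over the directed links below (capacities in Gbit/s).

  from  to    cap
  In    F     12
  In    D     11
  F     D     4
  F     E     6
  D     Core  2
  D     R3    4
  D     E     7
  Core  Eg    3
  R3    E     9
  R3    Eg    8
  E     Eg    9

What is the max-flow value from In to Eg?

Augment In→F→E→Eg: bottleneck 6, flow now 6.
Augment In→D→Core→Eg: bottleneck 2, flow now 8.
Augment In→D→R3→Eg: bottleneck 4, flow now 12.
Augment In→D→E→Eg: bottleneck 3, flow now 15.
No augmenting path remains; maximum flow = 15.
In the residual graph, reachable from In: {In, F, D, E}.
Min-cut edges: D→Core (2), D→R3 (4), E→Eg (9); capacity 2 + 4 + 9 = 15.
This cut is saturated, so no flow can exceed 15.

15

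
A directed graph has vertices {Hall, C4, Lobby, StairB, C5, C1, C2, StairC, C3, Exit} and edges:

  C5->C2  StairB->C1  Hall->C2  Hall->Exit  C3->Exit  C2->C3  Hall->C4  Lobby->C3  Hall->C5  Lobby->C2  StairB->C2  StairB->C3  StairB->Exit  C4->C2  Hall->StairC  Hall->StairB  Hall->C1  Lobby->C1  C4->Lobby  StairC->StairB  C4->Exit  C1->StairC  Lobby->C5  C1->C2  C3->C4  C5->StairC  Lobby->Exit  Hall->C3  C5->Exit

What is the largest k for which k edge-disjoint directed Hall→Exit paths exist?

6

Assign every edge capacity 1; by Menger, the answer equals the max flow.
Path Hall→Exit (+1); total 1.
Path Hall→C4→Exit (+1); total 2.
Path Hall→StairB→Exit (+1); total 3.
Path Hall→C5→Exit (+1); total 4.
Path Hall→C3→Exit (+1); total 5.
Path Hall→C2→C3→C4→Lobby→Exit (+1); total 6.
No residual Hall→Exit path; max flow = 6.
Certifying cut of size 6: {C3→C4, C3→Exit, Hall→C4, Hall→C5, Hall→Exit, StairB→Exit}.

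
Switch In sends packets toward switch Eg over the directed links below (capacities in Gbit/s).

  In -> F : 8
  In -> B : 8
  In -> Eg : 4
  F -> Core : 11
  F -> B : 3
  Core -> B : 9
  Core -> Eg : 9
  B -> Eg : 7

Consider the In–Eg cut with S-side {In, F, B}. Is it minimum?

Given cut capacity: 4 + 11 + 7 = 22.
Augment In→Eg: bottleneck 4, flow now 4.
Augment In→B→Eg: bottleneck 7, flow now 11.
Augment In→F→Core→Eg: bottleneck 8, flow now 19.
No augmenting path remains; maximum flow = 19.
In the residual graph, reachable from In: {In, B}.
Min-cut edges: In→F (8), In→Eg (4), B→Eg (7); capacity 8 + 4 + 7 = 19.
Cut capacity 22 exceeds the max flow 19, so it is not minimum.

No — its capacity is 22, but the minimum cut has capacity 19.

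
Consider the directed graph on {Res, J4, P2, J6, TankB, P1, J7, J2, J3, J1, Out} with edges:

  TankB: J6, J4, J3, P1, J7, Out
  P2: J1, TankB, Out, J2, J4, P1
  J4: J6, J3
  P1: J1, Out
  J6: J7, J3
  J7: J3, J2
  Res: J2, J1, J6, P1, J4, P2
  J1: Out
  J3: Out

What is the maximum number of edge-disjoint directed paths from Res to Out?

4

Assign every edge capacity 1; by Menger, the answer equals the max flow.
Path Res→P2→Out (+1); total 1.
Path Res→P1→Out (+1); total 2.
Path Res→J1→Out (+1); total 3.
Path Res→J4→J3→Out (+1); total 4.
No residual Res→Out path; max flow = 4.
Certifying cut of size 4: {J3→Out, Res→J1, Res→P1, Res→P2}.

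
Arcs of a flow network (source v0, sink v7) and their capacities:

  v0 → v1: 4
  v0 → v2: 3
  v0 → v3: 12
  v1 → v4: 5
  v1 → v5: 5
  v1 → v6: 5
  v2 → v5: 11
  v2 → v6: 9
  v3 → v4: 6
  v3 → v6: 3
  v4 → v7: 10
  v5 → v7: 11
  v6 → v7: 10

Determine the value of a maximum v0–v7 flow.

Augment v0→v1→v4→v7: bottleneck 4, flow now 4.
Augment v0→v2→v5→v7: bottleneck 3, flow now 7.
Augment v0→v3→v4→v7: bottleneck 6, flow now 13.
Augment v0→v3→v6→v7: bottleneck 3, flow now 16.
No augmenting path remains; maximum flow = 16.
In the residual graph, reachable from v0: {v0, v3}.
Min-cut edges: v0→v1 (4), v0→v2 (3), v3→v4 (6), v3→v6 (3); capacity 4 + 3 + 6 + 3 = 16.
This cut is saturated, so no flow can exceed 16.

16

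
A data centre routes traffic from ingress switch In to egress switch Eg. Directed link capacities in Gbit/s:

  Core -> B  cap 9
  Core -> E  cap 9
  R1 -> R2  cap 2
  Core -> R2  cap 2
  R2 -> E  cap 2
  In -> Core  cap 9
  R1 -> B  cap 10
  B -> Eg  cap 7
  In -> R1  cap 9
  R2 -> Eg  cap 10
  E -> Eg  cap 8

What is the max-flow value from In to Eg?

18

Augment In→R1→B→Eg: bottleneck 7, flow now 7.
Augment In→R1→R2→Eg: bottleneck 2, flow now 9.
Augment In→Core→E→Eg: bottleneck 8, flow now 17.
Augment In→Core→R2→Eg: bottleneck 1, flow now 18.
No augmenting path remains; maximum flow = 18.
In the residual graph, reachable from In: {In}.
Min-cut edges: In→R1 (9), In→Core (9); capacity 9 + 9 = 18.
This cut is saturated, so no flow can exceed 18.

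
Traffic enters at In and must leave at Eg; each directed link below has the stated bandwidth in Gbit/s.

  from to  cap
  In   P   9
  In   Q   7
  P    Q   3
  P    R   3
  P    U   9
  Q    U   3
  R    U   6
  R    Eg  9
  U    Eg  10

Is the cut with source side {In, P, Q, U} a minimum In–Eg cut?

No — its capacity is 13, but the minimum cut has capacity 12.

Given cut capacity: 3 + 10 = 13.
Augment In→P→R→Eg: bottleneck 3, flow now 3.
Augment In→P→U→Eg: bottleneck 6, flow now 9.
Augment In→Q→U→Eg: bottleneck 3, flow now 12.
No augmenting path remains; maximum flow = 12.
In the residual graph, reachable from In: {In, Q}.
Min-cut edges: In→P (9), Q→U (3); capacity 9 + 3 = 12.
Cut capacity 13 exceeds the max flow 12, so it is not minimum.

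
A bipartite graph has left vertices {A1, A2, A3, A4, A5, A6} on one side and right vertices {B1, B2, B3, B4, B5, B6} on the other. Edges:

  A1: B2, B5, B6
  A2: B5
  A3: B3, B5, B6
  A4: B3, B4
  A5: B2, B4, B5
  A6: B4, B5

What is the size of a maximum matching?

Unit-capacity flow: source→left, listed edges, right→sink; max matching = max flow.
Augmenting path A1→B2 (+1); matched 1.
Augmenting path A2→B5 (+1); matched 2.
Augmenting path A3→B3 (+1); matched 3.
Augmenting path A4→B4 (+1); matched 4.
Augmenting path A5→B2→A1→B6 (+1); matched 5.
No augmenting path remains; maximum matching = 5.
König certificate: {B2, B3, B4, B5, B6} is a vertex cover of size 5 (every listed pair touches it), so no matching can be larger.

5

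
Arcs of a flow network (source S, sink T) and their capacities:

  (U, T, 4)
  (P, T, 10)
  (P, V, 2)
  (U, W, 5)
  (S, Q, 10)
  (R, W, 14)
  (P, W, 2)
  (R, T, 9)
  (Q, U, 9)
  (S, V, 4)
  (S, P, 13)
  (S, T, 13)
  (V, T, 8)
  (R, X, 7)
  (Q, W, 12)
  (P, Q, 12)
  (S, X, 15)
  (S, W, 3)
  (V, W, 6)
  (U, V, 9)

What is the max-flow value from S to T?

Augment S→T: bottleneck 13, flow now 13.
Augment S→P→T: bottleneck 10, flow now 23.
Augment S→V→T: bottleneck 4, flow now 27.
Augment S→P→V→T: bottleneck 2, flow now 29.
Augment S→Q→U→T: bottleneck 4, flow now 33.
Augment S→Q→U→V→T: bottleneck 2, flow now 35.
No augmenting path remains; maximum flow = 35.
In the residual graph, reachable from S: {S, P, Q, U, V, W, X}.
Min-cut edges: S→T (13), P→T (10), U→T (4), V→T (8); capacity 13 + 10 + 4 + 8 = 35.
This cut is saturated, so no flow can exceed 35.

35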